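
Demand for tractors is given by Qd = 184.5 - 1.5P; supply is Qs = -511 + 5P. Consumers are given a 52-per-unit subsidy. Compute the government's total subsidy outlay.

Pre-subsidy: 184.5 - 1.5P = -511 + 5P gives P* = 107, Q* = 24.
With the rebate, buyers effectively pay Pb = Ps − 52, where Ps is the price sellers receive.
Demand in terms of Ps becomes Qd = 184.5 − 1.5(Ps − 52) = 262.5 - 1.5Ps. Setting this equal to supply: 262.5 - 1.5Ps = -511 + 5Ps, so Ps = 119.
Buyers pay Pb = 119 − 52 = 67; Q' = -511 + 5·119 = 84.
Government outlay = subsidy × quantity = 52 × 84 = 4368.

Government cost = 4368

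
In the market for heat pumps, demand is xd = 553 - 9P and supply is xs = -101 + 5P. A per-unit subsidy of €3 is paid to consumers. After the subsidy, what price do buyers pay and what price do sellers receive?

Pre-subsidy: 553 - 9P = -101 + 5P gives P* = 327/7, x* = 928/7.
With the rebate, buyers effectively pay Pb = Ps − 3, where Ps is the price sellers receive.
Demand in terms of Ps becomes xd = 553 − 9(Ps − 3) = 580 - 9Ps. Setting this equal to supply: 580 - 9Ps = -101 + 5Ps, so Ps = 681/14.
Buyers pay Pb = 681/14 − 3 = 639/14; x' = -101 + 5·(681/14) = 1991/14.

Buyers pay 639/14; sellers receive 681/14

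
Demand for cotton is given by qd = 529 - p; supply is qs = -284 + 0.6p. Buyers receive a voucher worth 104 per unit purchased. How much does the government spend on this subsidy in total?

Pre-subsidy: 529 - p = -284 + 0.6p gives p* = 508.125, q* = 20.875.
With the rebate, buyers effectively pay pb = ps − 104, where ps is the price sellers receive.
Demand in terms of ps becomes qd = 529 − 1(ps − 104) = 633 - ps. Setting this equal to supply: 633 - ps = -284 + 0.6ps, so ps = 573.125.
Buyers pay pb = 573.125 − 104 = 469.125; q' = -284 + 0.6·573.125 = 59.875.
Government outlay = subsidy × quantity = 104 × 59.875 = 6227.

Government cost = 6227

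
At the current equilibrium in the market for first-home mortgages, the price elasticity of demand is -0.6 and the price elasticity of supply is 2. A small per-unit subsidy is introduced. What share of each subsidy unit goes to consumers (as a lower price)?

For a small subsidy around the equilibrium, the benefit split depends on the relative slopes, which at a point are proportional to the elasticities.
Buyer share = εs/(εs + |εd|) = 2/(2 + 0.6) = 10/13; seller share = |εd|/(εs + |εd|) = 3/13.

Consumer share = 10/13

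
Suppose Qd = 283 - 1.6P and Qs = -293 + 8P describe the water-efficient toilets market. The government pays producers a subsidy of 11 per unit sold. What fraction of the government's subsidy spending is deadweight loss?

Pre-subsidy: 283 - 1.6P = -293 + 8P gives P* = 60, Q* = 187.
With the subsidy, sellers receive Ps = Pb + 11 for each unit, where Pb is the price buyers pay.
Supply in terms of Pb becomes Qs = -293 + 8(Pb + 11) = -205 + 8Pb. Setting this equal to demand: 283 - 1.6Pb = -205 + 8Pb, so Pb = 305/6.
Sellers receive Ps = 305/6 + 11 = 371/6; Q' = 283 − 1.6·(305/6) = 605/3.
ΔCS = ½(187 + 605/3)(60 − 305/6) = 32065/18; ΔPS = ½(187 + 605/3)(371/6 − 60) = 6413/18.
Government spending = 11 × 605/3 = 6655/3.
DWL = ½ × 11 × (605/3 − 187) = 242/3; fraction = (242/3) / (6655/3) = 2/55.

DWL / government spending = 2/55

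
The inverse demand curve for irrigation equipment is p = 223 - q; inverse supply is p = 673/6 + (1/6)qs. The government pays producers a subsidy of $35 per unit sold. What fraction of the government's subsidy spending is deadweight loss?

Pre-subsidy: 223 - q = 673/6 + (1/6)q gives q* = 95 and p* = 128.
With the subsidy, sellers receive ps = pb + 35 for each unit, where pb is the price buyers pay.
On the curves, pb = 223 - q and ps = 673/6 + (1/6)q; the wedge ps − pb = 35 gives 673/6 + (1/6)q − (223 - q) = 35, so q' = 125.
Then pb = 223 − 1·125 = 98 and ps = 673/6 + (1/6)·125 = 133.
ΔCS = ½(95 + 125)(128 − 98) = 3300; ΔPS = ½(95 + 125)(133 − 128) = 550.
Government spending = 35 × 125 = 4375.
DWL = ½ × 35 × (125 − 95) = 525; fraction = 525 / 4375 = 0.12.

DWL / government spending = 0.12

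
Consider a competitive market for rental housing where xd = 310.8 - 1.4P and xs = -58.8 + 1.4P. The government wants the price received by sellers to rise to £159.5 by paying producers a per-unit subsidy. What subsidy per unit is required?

At a seller price of 159.5, quantity supplied is -58.8 + 1.4·159.5 = 164.5.
Buyers absorb 164.5 only when they pay Pb with 310.8 − 1.4·Pb = 164.5, i.e. Pb = 104.5.
s = Ps − Pb = 159.5 − 104.5 = 55.

Required subsidy s = £55 per unit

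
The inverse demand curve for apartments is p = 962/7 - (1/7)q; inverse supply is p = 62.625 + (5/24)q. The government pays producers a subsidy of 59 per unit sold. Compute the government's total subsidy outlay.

Pre-subsidy: 962/7 - (1/7)q = 62.625 + (5/24)q gives q* = 213 and p* = 107.
With the subsidy, sellers receive ps = pb + 59 for each unit, where pb is the price buyers pay.
On the curves, pb = 962/7 - (1/7)q and ps = 62.625 + (5/24)q; the wedge ps − pb = 59 gives 62.625 + (5/24)q − (962/7 - (1/7)q) = 59, so q' = 381.
Then pb = 962/7 − (1/7)·381 = 83 and ps = 62.625 + (5/24)·381 = 142.
Government outlay = subsidy × quantity = 59 × 381 = 22479.

Government cost = 22479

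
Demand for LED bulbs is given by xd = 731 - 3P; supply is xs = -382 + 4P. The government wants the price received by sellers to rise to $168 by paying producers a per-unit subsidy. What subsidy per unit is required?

Required subsidy s = $21 per unit

At a seller price of 168, quantity supplied is -382 + 4·168 = 290.
Buyers absorb 290 only when they pay Pb with 731 − 3·Pb = 290, i.e. Pb = 147.
s = Ps − Pb = 168 − 147 = 21.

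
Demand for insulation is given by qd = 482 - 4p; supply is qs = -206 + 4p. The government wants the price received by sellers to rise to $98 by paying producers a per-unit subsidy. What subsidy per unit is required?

Required subsidy s = $24 per unit

At a seller price of 98, quantity supplied is -206 + 4·98 = 186.
Buyers absorb 186 only when they pay pb with 482 − 4·pb = 186, i.e. pb = 74.
s = ps − pb = 98 − 74 = 24.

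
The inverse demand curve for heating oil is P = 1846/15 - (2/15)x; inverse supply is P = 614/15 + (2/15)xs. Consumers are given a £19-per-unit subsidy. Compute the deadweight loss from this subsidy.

Pre-subsidy: 1846/15 - (2/15)x = 614/15 + (2/15)x gives x* = 308 and P* = 82.
With the rebate, buyers effectively pay Pb = Ps − 19, where Ps is the price sellers receive.
On the curves, Pb = 1846/15 - (2/15)x and Ps = 614/15 + (2/15)x; the wedge Ps − Pb = 19 gives 614/15 + (2/15)x − (1846/15 - (2/15)x) = 19, so x' = 379.25.
Then Pb = 1846/15 − (2/15)·379.25 = 72.5 and Ps = 614/15 + (2/15)·379.25 = 91.5.
The subsidy expands output by 379.25 − 308 = 71.25 past the efficient level; on those units the gap between marginal cost and willingness to pay runs from 0 up to 19.
DWL = ½ × 19 × 71.25 = 676.875.

Deadweight loss = £676.875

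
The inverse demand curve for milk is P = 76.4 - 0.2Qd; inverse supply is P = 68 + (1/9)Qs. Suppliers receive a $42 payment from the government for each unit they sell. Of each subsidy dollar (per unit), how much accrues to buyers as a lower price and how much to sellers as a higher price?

Pre-subsidy: 76.4 - 0.2Q = 68 + (1/9)Q gives Q* = 27 and P* = 71.
With the subsidy, sellers receive Ps = Pb + 42 for each unit, where Pb is the price buyers pay.
On the curves, Pb = 76.4 - 0.2Q and Ps = 68 + (1/9)Q; the wedge Ps − Pb = 42 gives 68 + (1/9)Q − (76.4 - 0.2Q) = 42, so Q' = 162.
Then Pb = 76.4 − 0.2·162 = 44 and Ps = 68 + (1/9)·162 = 86.
Buyers' price falls by P* − Pb = 71 − 44 = 27; sellers' price rises by Ps − P* = 86 − 71 = 15.

Buyers gain $27 per unit; sellers gain $15 per unit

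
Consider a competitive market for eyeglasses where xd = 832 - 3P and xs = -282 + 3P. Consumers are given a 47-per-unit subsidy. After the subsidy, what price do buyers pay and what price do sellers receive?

Pre-subsidy: 832 - 3P = -282 + 3P gives P* = 557/3, x* = 275.
With the rebate, buyers effectively pay Pb = Ps − 47, where Ps is the price sellers receive.
Demand in terms of Ps becomes xd = 832 − 3(Ps − 47) = 973 - 3Ps. Setting this equal to supply: 973 - 3Ps = -282 + 3Ps, so Ps = 1255/6.
Buyers pay Pb = 1255/6 − 47 = 973/6; x' = -282 + 3·(1255/6) = 345.5.

Buyers pay 973/6; sellers receive 1255/6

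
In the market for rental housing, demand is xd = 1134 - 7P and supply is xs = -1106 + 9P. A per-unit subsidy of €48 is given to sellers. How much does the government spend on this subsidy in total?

Government cost = €16464

Pre-subsidy: 1134 - 7P = -1106 + 9P gives P* = 140, x* = 154.
With the subsidy, sellers receive Ps = Pb + 48 for each unit, where Pb is the price buyers pay.
Supply in terms of Pb becomes xs = -1106 + 9(Pb + 48) = -674 + 9Pb. Setting this equal to demand: 1134 - 7Pb = -674 + 9Pb, so Pb = 113.
Sellers receive Ps = 113 + 48 = 161; x' = 1134 − 7·113 = 343.
Government outlay = subsidy × quantity = 48 × 343 = 16464.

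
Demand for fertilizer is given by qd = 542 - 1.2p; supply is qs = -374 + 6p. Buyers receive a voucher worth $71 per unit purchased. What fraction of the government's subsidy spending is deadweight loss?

Pre-subsidy: 542 - 1.2p = -374 + 6p gives p* = 1145/9, q* = 1168/3.
With the rebate, buyers effectively pay pb = ps − 71, where ps is the price sellers receive.
Demand in terms of ps becomes qd = 542 − 1.2(ps − 71) = 627.2 - 1.2ps. Setting this equal to supply: 627.2 - 1.2ps = -374 + 6ps, so ps = 2503/18.
Buyers pay pb = 2503/18 − 71 = 1225/18; q' = -374 + 6·(2503/18) = 1381/3.
ΔCS = ½(1168/3 + 1381/3)(1145/9 − 1225/18) = 904895/36; ΔPS = ½(1168/3 + 1381/3)(2503/18 − 1145/9) = 180979/36.
Government spending = 71 × 1381/3 = 98051/3.
DWL = ½ × 71 × (1381/3 − 1168/3) = 2520.5; fraction = 2520.5 / (98051/3) = 213/2762.

DWL / government spending = 213/2762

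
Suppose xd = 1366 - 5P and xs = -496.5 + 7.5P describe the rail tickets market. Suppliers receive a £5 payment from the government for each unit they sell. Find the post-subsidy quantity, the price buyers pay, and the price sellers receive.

x' = 636; buyers pay £146; sellers receive £151

Pre-subsidy: 1366 - 5P = -496.5 + 7.5P gives P* = 149, x* = 621.
With the subsidy, sellers receive Ps = Pb + 5 for each unit, where Pb is the price buyers pay.
Supply in terms of Pb becomes xs = -496.5 + 7.5(Pb + 5) = -459 + 7.5Pb. Setting this equal to demand: 1366 - 5Pb = -459 + 7.5Pb, so Pb = 146.
Sellers receive Ps = 146 + 5 = 151; x' = 1366 − 5·146 = 636.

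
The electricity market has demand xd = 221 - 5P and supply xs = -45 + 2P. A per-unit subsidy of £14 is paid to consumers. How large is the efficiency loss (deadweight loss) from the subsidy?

Deadweight loss = £140

Pre-subsidy: 221 - 5P = -45 + 2P gives P* = 38, x* = 31.
With the rebate, buyers effectively pay Pb = Ps − 14, where Ps is the price sellers receive.
Demand in terms of Ps becomes xd = 221 − 5(Ps − 14) = 291 - 5Ps. Setting this equal to supply: 291 - 5Ps = -45 + 2Ps, so Ps = 48.
Buyers pay Pb = 48 − 14 = 34; x' = -45 + 2·48 = 51.
The subsidy expands output by 51 − 31 = 20 past the efficient level; on those units the gap between marginal cost and willingness to pay runs from 0 up to 14.
DWL = ½ × 14 × 20 = 140.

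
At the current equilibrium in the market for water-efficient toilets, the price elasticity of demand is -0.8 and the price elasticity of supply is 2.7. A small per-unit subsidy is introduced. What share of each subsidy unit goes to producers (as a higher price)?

Producer share = 8/35

For a small subsidy around the equilibrium, the benefit split depends on the relative slopes, which at a point are proportional to the elasticities.
Buyer share = εs/(εs + |εd|) = 2.7/(2.7 + 0.8) = 27/35; seller share = |εd|/(εs + |εd|) = 8/35.
So producers capture 8/35 of the subsidy.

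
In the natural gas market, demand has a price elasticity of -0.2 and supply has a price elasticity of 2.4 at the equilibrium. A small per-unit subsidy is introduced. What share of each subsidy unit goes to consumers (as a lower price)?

For a small subsidy around the equilibrium, the benefit split depends on the relative slopes, which at a point are proportional to the elasticities.
Buyer share = εs/(εs + |εd|) = 2.4/(2.4 + 0.2) = 12/13; seller share = |εd|/(εs + |εd|) = 1/13.

Consumer share = 12/13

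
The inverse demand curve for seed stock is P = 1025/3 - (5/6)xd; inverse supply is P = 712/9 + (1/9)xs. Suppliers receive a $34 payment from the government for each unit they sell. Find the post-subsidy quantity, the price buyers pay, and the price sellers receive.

Pre-subsidy: 1025/3 - (5/6)x = 712/9 + (1/9)x gives x* = 278 and P* = 110.
With the subsidy, sellers receive Ps = Pb + 34 for each unit, where Pb is the price buyers pay.
On the curves, Pb = 1025/3 - (5/6)x and Ps = 712/9 + (1/9)x; the wedge Ps − Pb = 34 gives 712/9 + (1/9)x − (1025/3 - (5/6)x) = 34, so x' = 314.
Then Pb = 1025/3 − (5/6)·314 = 80 and Ps = 712/9 + (1/9)·314 = 114.

x' = 314; buyers pay $80; sellers receive $114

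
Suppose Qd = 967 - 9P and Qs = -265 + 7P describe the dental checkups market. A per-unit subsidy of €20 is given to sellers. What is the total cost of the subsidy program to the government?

Government cost = €7055

Pre-subsidy: 967 - 9P = -265 + 7P gives P* = 77, Q* = 274.
With the subsidy, sellers receive Ps = Pb + 20 for each unit, where Pb is the price buyers pay.
Supply in terms of Pb becomes Qs = -265 + 7(Pb + 20) = -125 + 7Pb. Setting this equal to demand: 967 - 9Pb = -125 + 7Pb, so Pb = 68.25.
Sellers receive Ps = 68.25 + 20 = 88.25; Q' = 967 − 9·68.25 = 352.75.
Government outlay = subsidy × quantity = 20 × 352.75 = 7055.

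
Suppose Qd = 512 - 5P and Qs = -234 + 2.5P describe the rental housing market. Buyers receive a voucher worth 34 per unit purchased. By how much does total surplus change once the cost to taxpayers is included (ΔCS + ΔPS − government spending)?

Pre-subsidy: 512 - 5P = -234 + 2.5P gives P* = 1492/15, Q* = 44/3.
With the rebate, buyers effectively pay Pb = Ps − 34, where Ps is the price sellers receive.
Demand in terms of Ps becomes Qd = 512 − 5(Ps − 34) = 682 - 5Ps. Setting this equal to supply: 682 - 5Ps = -234 + 2.5Ps, so Ps = 1832/15.
Buyers pay Pb = 1832/15 − 34 = 1322/15; Q' = -234 + 2.5·(1832/15) = 214/3.
ΔCS = ½(44/3 + 214/3)(1492/15 − 1322/15) = 1462/3; ΔPS = ½(44/3 + 214/3)(1832/15 − 1492/15) = 2924/3.
Government spending = 34 × 214/3 = 7276/3.
Net change = 1462/3 + 2924/3 − 7276/3 = -2890/3. The loss equals the DWL triangle ½·34·170/3.

Net change in total surplus = -2890/3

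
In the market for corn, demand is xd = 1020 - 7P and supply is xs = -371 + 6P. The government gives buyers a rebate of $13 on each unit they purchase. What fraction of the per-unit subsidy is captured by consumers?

Consumer share = 6/13

Pre-subsidy: 1020 - 7P = -371 + 6P gives P* = 107, x* = 271.
With the rebate, buyers effectively pay Pb = Ps − 13, where Ps is the price sellers receive.
Demand in terms of Ps becomes xd = 1020 − 7(Ps − 13) = 1111 - 7Ps. Setting this equal to supply: 1111 - 7Ps = -371 + 6Ps, so Ps = 114.
Buyers pay Pb = 114 − 13 = 101; x' = -371 + 6·114 = 313.
Buyers' price falls by P* − Pb = 107 − 101 = 6; sellers' price rises by Ps − P* = 114 − 107 = 7.
So consumers capture 6/13 = 6/13 of each unit of subsidy.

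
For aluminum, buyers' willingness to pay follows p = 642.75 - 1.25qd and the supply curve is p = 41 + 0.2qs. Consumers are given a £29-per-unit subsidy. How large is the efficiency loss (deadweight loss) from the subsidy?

Pre-subsidy: 642.75 - 1.25q = 41 + 0.2q gives q* = 415 and p* = 124.
With the rebate, buyers effectively pay pb = ps − 29, where ps is the price sellers receive.
On the curves, pb = 642.75 - 1.25q and ps = 41 + 0.2q; the wedge ps − pb = 29 gives 41 + 0.2q − (642.75 - 1.25q) = 29, so q' = 435.
Then pb = 642.75 − 1.25·435 = 99 and ps = 41 + 0.2·435 = 128.
The subsidy expands output by 435 − 415 = 20 past the efficient level; on those units the gap between marginal cost and willingness to pay runs from 0 up to 29.
DWL = ½ × 29 × 20 = 290.

Deadweight loss = £290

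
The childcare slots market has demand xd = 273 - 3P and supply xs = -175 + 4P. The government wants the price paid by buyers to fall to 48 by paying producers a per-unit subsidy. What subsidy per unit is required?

Required subsidy s = 28 per unit

At a buyer price of 48, quantity demanded is 273 − 3·48 = 129.
Sellers supply 129 only when they receive Ps with -175 + 4·Ps = 129, i.e. Ps = 76.
s = Ps − Pb = 76 − 48 = 28.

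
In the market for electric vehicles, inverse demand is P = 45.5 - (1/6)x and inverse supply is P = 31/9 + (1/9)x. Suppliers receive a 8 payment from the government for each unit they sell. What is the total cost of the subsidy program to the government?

Government cost = 1441.6

Pre-subsidy: 45.5 - (1/6)x = 31/9 + (1/9)x gives x* = 151.4 and P* = 304/15.
With the subsidy, sellers receive Ps = Pb + 8 for each unit, where Pb is the price buyers pay.
On the curves, Pb = 45.5 - (1/6)x and Ps = 31/9 + (1/9)x; the wedge Ps − Pb = 8 gives 31/9 + (1/9)x − (45.5 - (1/6)x) = 8, so x' = 180.2.
Then Pb = 45.5 − (1/6)·180.2 = 232/15 and Ps = 31/9 + (1/9)·180.2 = 352/15.
Government outlay = subsidy × quantity = 8 × 180.2 = 1441.6.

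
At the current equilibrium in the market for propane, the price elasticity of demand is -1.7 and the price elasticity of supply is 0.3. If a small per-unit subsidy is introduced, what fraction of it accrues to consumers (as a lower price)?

Consumer share = 0.15

For a small subsidy around the equilibrium, the benefit split depends on the relative slopes, which at a point are proportional to the elasticities.
Buyer share = εs/(εs + |εd|) = 0.3/(0.3 + 1.7) = 0.15; seller share = |εd|/(εs + |εd|) = 0.85.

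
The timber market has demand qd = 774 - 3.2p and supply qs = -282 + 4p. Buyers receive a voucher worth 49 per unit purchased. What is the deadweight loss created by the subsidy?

Deadweight loss = 19208/9

Pre-subsidy: 774 - 3.2p = -282 + 4p gives p* = 440/3, q* = 914/3.
With the rebate, buyers effectively pay pb = ps − 49, where ps is the price sellers receive.
Demand in terms of ps becomes qd = 774 − 3.2(ps − 49) = 930.8 - 3.2ps. Setting this equal to supply: 930.8 - 3.2ps = -282 + 4ps, so ps = 1516/9.
Buyers pay pb = 1516/9 − 49 = 1075/9; q' = -282 + 4·(1516/9) = 3526/9.
The subsidy expands output by 3526/9 − 914/3 = 784/9 past the efficient level; on those units the gap between marginal cost and willingness to pay runs from 0 up to 49.
DWL = ½ × 49 × 784/9 = 19208/9.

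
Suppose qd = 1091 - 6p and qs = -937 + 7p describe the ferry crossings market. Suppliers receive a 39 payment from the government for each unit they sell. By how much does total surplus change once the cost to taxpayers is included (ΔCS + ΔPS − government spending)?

Pre-subsidy: 1091 - 6p = -937 + 7p gives p* = 156, q* = 155.
With the subsidy, sellers receive ps = pb + 39 for each unit, where pb is the price buyers pay.
Supply in terms of pb becomes qs = -937 + 7(pb + 39) = -664 + 7pb. Setting this equal to demand: 1091 - 6pb = -664 + 7pb, so pb = 135.
Sellers receive ps = 135 + 39 = 174; q' = 1091 − 6·135 = 281.
ΔCS = ½(155 + 281)(156 − 135) = 4578; ΔPS = ½(155 + 281)(174 − 156) = 3924.
Government spending = 39 × 281 = 10959.
Net change = 4578 + 3924 − 10959 = -2457. The loss equals the DWL triangle ½·39·126.

Net change in total surplus = -2457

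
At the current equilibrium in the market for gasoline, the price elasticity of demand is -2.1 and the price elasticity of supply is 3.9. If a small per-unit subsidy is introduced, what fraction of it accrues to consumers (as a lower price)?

For a small subsidy around the equilibrium, the benefit split depends on the relative slopes, which at a point are proportional to the elasticities.
Buyer share = εs/(εs + |εd|) = 3.9/(3.9 + 2.1) = 0.65; seller share = |εd|/(εs + |εd|) = 0.35.

Consumer share = 0.65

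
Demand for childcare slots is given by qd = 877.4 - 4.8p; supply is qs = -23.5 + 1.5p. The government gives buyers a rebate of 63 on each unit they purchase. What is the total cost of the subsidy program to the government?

Government cost = 16569

Pre-subsidy: 877.4 - 4.8p = -23.5 + 1.5p gives p* = 143, q* = 191.
With the rebate, buyers effectively pay pb = ps − 63, where ps is the price sellers receive.
Demand in terms of ps becomes qd = 877.4 − 4.8(ps − 63) = 1179.8 - 4.8ps. Setting this equal to supply: 1179.8 - 4.8ps = -23.5 + 1.5ps, so ps = 191.
Buyers pay pb = 191 − 63 = 128; q' = -23.5 + 1.5·191 = 263.
Government outlay = subsidy × quantity = 63 × 263 = 16569.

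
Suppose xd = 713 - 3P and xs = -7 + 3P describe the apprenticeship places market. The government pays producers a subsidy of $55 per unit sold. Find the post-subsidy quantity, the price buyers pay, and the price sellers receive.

x' = 435.5; buyers pay $92.5; sellers receive $147.5

Pre-subsidy: 713 - 3P = -7 + 3P gives P* = 120, x* = 353.
With the subsidy, sellers receive Ps = Pb + 55 for each unit, where Pb is the price buyers pay.
Supply in terms of Pb becomes xs = -7 + 3(Pb + 55) = 158 + 3Pb. Setting this equal to demand: 713 - 3Pb = 158 + 3Pb, so Pb = 92.5.
Sellers receive Ps = 92.5 + 55 = 147.5; x' = 713 − 3·92.5 = 435.5.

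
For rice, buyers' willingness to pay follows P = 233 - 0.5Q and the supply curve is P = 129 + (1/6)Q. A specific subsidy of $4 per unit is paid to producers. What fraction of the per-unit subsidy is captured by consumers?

Consumer share = 0.75

Pre-subsidy: 233 - 0.5Q = 129 + (1/6)Q gives Q* = 156 and P* = 155.
With the subsidy, sellers receive Ps = Pb + 4 for each unit, where Pb is the price buyers pay.
On the curves, Pb = 233 - 0.5Q and Ps = 129 + (1/6)Q; the wedge Ps − Pb = 4 gives 129 + (1/6)Q − (233 - 0.5Q) = 4, so Q' = 162.
Then Pb = 233 − 0.5·162 = 152 and Ps = 129 + (1/6)·162 = 156.
Buyers' price falls by P* − Pb = 155 − 152 = 3; sellers' price rises by Ps − P* = 156 − 155 = 1.
So consumers capture 3/4 = 0.75 of each unit of subsidy.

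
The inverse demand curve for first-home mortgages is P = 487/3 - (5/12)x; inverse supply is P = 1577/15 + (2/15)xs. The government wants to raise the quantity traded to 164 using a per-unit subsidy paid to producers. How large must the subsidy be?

Required subsidy s = 33 per unit

At x = 164, from the demand curve buyers pay Pb = 487/3 − (5/12)·164 = 94; from the supply curve sellers need Ps = 1577/15 + (2/15)·164 = 127.
The subsidy must fill the gap: s = Ps − Pb = 127 − 94 = 33.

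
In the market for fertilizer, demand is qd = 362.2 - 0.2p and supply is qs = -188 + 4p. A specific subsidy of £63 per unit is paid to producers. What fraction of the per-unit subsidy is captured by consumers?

Pre-subsidy: 362.2 - 0.2p = -188 + 4p gives p* = 131, q* = 336.
With the subsidy, sellers receive ps = pb + 63 for each unit, where pb is the price buyers pay.
Supply in terms of pb becomes qs = -188 + 4(pb + 63) = 64 + 4pb. Setting this equal to demand: 362.2 - 0.2pb = 64 + 4pb, so pb = 71.
Sellers receive ps = 71 + 63 = 134; q' = 362.2 − 0.2·71 = 348.
Buyers' price falls by p* − pb = 131 − 71 = 60; sellers' price rises by ps − p* = 134 − 131 = 3.
So consumers capture 60/63 = 20/21 of each unit of subsidy.

Consumer share = 20/21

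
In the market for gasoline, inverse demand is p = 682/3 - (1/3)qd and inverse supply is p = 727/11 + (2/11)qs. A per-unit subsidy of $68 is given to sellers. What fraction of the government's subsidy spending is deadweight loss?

DWL / government spending = 66/445

Pre-subsidy: 682/3 - (1/3)q = 727/11 + (2/11)q gives q* = 313 and p* = 123.
With the subsidy, sellers receive ps = pb + 68 for each unit, where pb is the price buyers pay.
On the curves, pb = 682/3 - (1/3)q and ps = 727/11 + (2/11)q; the wedge ps − pb = 68 gives 727/11 + (2/11)q − (682/3 - (1/3)q) = 68, so q' = 445.
Then pb = 682/3 − (1/3)·445 = 79 and ps = 727/11 + (2/11)·445 = 147.
ΔCS = ½(313 + 445)(123 − 79) = 16676; ΔPS = ½(313 + 445)(147 − 123) = 9096.
Government spending = 68 × 445 = 30260.
DWL = ½ × 68 × (445 − 313) = 4488; fraction = 4488 / 30260 = 66/445.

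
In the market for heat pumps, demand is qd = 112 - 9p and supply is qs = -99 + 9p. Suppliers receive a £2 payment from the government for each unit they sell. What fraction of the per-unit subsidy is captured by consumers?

Consumer share = 0.5

Pre-subsidy: 112 - 9p = -99 + 9p gives p* = 211/18, q* = 6.5.
With the subsidy, sellers receive ps = pb + 2 for each unit, where pb is the price buyers pay.
Supply in terms of pb becomes qs = -99 + 9(pb + 2) = -81 + 9pb. Setting this equal to demand: 112 - 9pb = -81 + 9pb, so pb = 193/18.
Sellers receive ps = 193/18 + 2 = 229/18; q' = 112 − 9·(193/18) = 15.5.
Buyers' price falls by p* − pb = 211/18 − 193/18 = 1; sellers' price rises by ps − p* = 229/18 − 211/18 = 1.
So consumers capture 1/2 = 0.5 of each unit of subsidy.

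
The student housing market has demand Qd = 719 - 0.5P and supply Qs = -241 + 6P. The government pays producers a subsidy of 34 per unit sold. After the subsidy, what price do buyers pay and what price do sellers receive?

Buyers pay 1512/13; sellers receive 1954/13

Pre-subsidy: 719 - 0.5P = -241 + 6P gives P* = 1920/13, Q* = 8387/13.
With the subsidy, sellers receive Ps = Pb + 34 for each unit, where Pb is the price buyers pay.
Supply in terms of Pb becomes Qs = -241 + 6(Pb + 34) = -37 + 6Pb. Setting this equal to demand: 719 - 0.5Pb = -37 + 6Pb, so Pb = 1512/13.
Sellers receive Ps = 1512/13 + 34 = 1954/13; Q' = 719 − 0.5·(1512/13) = 8591/13.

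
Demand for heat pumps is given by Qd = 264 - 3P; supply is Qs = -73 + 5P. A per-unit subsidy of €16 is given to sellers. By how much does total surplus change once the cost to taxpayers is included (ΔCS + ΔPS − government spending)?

Pre-subsidy: 264 - 3P = -73 + 5P gives P* = 42.125, Q* = 137.625.
With the subsidy, sellers receive Ps = Pb + 16 for each unit, where Pb is the price buyers pay.
Supply in terms of Pb becomes Qs = -73 + 5(Pb + 16) = 7 + 5Pb. Setting this equal to demand: 264 - 3Pb = 7 + 5Pb, so Pb = 32.125.
Sellers receive Ps = 32.125 + 16 = 48.125; Q' = 264 − 3·32.125 = 167.625.
ΔCS = ½(137.625 + 167.625)(42.125 − 32.125) = 1526.25; ΔPS = ½(137.625 + 167.625)(48.125 − 42.125) = 915.75.
Government spending = 16 × 167.625 = 2682.
Net change = 1526.25 + 915.75 − 2682 = -240. The loss equals the DWL triangle ½·16·30.

Net change in total surplus = -€240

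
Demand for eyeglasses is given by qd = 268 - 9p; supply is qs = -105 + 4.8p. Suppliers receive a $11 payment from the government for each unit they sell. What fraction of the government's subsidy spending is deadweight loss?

Pre-subsidy: 268 - 9p = -105 + 4.8p gives p* = 1865/69, q* = 569/23.
With the subsidy, sellers receive ps = pb + 11 for each unit, where pb is the price buyers pay.
Supply in terms of pb becomes qs = -105 + 4.8(pb + 11) = -52.2 + 4.8pb. Setting this equal to demand: 268 - 9pb = -52.2 + 4.8pb, so pb = 1601/69.
Sellers receive ps = 1601/69 + 11 = 2360/69; q' = 268 − 9·(1601/69) = 1361/23.
ΔCS = ½(569/23 + 1361/23)(1865/69 − 1601/69) = 84920/529; ΔPS = ½(569/23 + 1361/23)(2360/69 − 1865/69) = 159225/529.
Government spending = 11 × 1361/23 = 14971/23.
DWL = ½ × 11 × (1361/23 − 569/23) = 4356/23; fraction = (4356/23) / (14971/23) = 396/1361.

DWL / government spending = 396/1361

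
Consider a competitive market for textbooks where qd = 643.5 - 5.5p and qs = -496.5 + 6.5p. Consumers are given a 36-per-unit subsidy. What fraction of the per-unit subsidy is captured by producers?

Pre-subsidy: 643.5 - 5.5p = -496.5 + 6.5p gives p* = 95, q* = 121.
With the rebate, buyers effectively pay pb = ps − 36, where ps is the price sellers receive.
Demand in terms of ps becomes qd = 643.5 − 5.5(ps − 36) = 841.5 - 5.5ps. Setting this equal to supply: 841.5 - 5.5ps = -496.5 + 6.5ps, so ps = 111.5.
Buyers pay pb = 111.5 − 36 = 75.5; q' = -496.5 + 6.5·111.5 = 228.25.
Buyers' price falls by p* − pb = 95 − 75.5 = 19.5; sellers' price rises by ps − p* = 111.5 − 95 = 16.5.
So producers capture 16.5/36 = 11/24 of each unit of subsidy.

Producer share = 11/24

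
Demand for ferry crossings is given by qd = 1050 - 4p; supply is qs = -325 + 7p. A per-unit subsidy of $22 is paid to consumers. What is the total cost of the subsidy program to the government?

Pre-subsidy: 1050 - 4p = -325 + 7p gives p* = 125, q* = 550.
With the rebate, buyers effectively pay pb = ps − 22, where ps is the price sellers receive.
Demand in terms of ps becomes qd = 1050 − 4(ps − 22) = 1138 - 4ps. Setting this equal to supply: 1138 - 4ps = -325 + 7ps, so ps = 133.
Buyers pay pb = 133 − 22 = 111; q' = -325 + 7·133 = 606.
Government outlay = subsidy × quantity = 22 × 606 = 13332.

Government cost = $13332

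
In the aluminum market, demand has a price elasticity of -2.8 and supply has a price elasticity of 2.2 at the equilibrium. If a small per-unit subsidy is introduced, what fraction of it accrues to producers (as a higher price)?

Producer share = 0.56

For a small subsidy around the equilibrium, the benefit split depends on the relative slopes, which at a point are proportional to the elasticities.
Buyer share = εs/(εs + |εd|) = 2.2/(2.2 + 2.8) = 0.44; seller share = |εd|/(εs + |εd|) = 0.56.
So producers capture 0.56 of the subsidy.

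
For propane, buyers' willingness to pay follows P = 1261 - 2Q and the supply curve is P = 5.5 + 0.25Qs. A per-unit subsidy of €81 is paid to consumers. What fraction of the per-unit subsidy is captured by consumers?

Consumer share = 8/9

Pre-subsidy: 1261 - 2Q = 5.5 + 0.25Q gives Q* = 558 and P* = 145.
With the rebate, buyers effectively pay Pb = Ps − 81, where Ps is the price sellers receive.
On the curves, Pb = 1261 - 2Q and Ps = 5.5 + 0.25Q; the wedge Ps − Pb = 81 gives 5.5 + 0.25Q − (1261 - 2Q) = 81, so Q' = 594.
Then Pb = 1261 − 2·594 = 73 and Ps = 5.5 + 0.25·594 = 154.
Buyers' price falls by P* − Pb = 145 − 73 = 72; sellers' price rises by Ps − P* = 154 − 145 = 9.
So consumers capture 72/81 = 8/9 of each unit of subsidy.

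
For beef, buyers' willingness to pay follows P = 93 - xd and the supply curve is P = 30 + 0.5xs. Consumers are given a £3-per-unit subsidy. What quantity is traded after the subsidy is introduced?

x' = 44

Pre-subsidy: 93 - x = 30 + 0.5x gives x* = 42 and P* = 51.
With the rebate, buyers effectively pay Pb = Ps − 3, where Ps is the price sellers receive.
On the curves, Pb = 93 - x and Ps = 30 + 0.5x; the wedge Ps − Pb = 3 gives 30 + 0.5x − (93 - x) = 3, so x' = 44.
Then Pb = 93 − 1·44 = 49 and Ps = 30 + 0.5·44 = 52.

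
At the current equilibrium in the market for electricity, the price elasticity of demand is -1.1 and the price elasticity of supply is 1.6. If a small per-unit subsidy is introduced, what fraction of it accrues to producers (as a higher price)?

Producer share = 11/27

For a small subsidy around the equilibrium, the benefit split depends on the relative slopes, which at a point are proportional to the elasticities.
Buyer share = εs/(εs + |εd|) = 1.6/(1.6 + 1.1) = 16/27; seller share = |εd|/(εs + |εd|) = 11/27.
So producers capture 11/27 of the subsidy.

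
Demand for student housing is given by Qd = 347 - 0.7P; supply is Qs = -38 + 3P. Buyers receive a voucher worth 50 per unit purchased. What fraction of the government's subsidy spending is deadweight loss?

DWL / government spending = 525/11194

Pre-subsidy: 347 - 0.7P = -38 + 3P gives P* = 3850/37, Q* = 10144/37.
With the rebate, buyers effectively pay Pb = Ps − 50, where Ps is the price sellers receive.
Demand in terms of Ps becomes Qd = 347 − 0.7(Ps − 50) = 382 - 0.7Ps. Setting this equal to supply: 382 - 0.7Ps = -38 + 3Ps, so Ps = 4200/37.
Buyers pay Pb = 4200/37 − 50 = 2350/37; Q' = -38 + 3·(4200/37) = 11194/37.
ΔCS = ½(10144/37 + 11194/37)(3850/37 − 2350/37) = 16003500/1369; ΔPS = ½(10144/37 + 11194/37)(4200/37 − 3850/37) = 3734150/1369.
Government spending = 50 × 11194/37 = 559700/37.
DWL = ½ × 50 × (11194/37 − 10144/37) = 26250/37; fraction = (26250/37) / (559700/37) = 525/11194.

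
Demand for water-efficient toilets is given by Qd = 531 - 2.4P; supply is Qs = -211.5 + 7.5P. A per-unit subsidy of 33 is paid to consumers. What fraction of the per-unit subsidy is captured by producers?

Pre-subsidy: 531 - 2.4P = -211.5 + 7.5P gives P* = 75, Q* = 351.
With the rebate, buyers effectively pay Pb = Ps − 33, where Ps is the price sellers receive.
Demand in terms of Ps becomes Qd = 531 − 2.4(Ps − 33) = 610.2 - 2.4Ps. Setting this equal to supply: 610.2 - 2.4Ps = -211.5 + 7.5Ps, so Ps = 83.
Buyers pay Pb = 83 − 33 = 50; Q' = -211.5 + 7.5·83 = 411.
Buyers' price falls by P* − Pb = 75 − 50 = 25; sellers' price rises by Ps − P* = 83 − 75 = 8.
So producers capture 8/33 = 8/33 of each unit of subsidy.

Producer share = 8/33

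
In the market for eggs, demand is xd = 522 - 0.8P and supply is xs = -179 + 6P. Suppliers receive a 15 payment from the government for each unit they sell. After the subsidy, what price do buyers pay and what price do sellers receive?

Buyers pay 3055/34; sellers receive 3565/34

Pre-subsidy: 522 - 0.8P = -179 + 6P gives P* = 3505/34, x* = 7472/17.
With the subsidy, sellers receive Ps = Pb + 15 for each unit, where Pb is the price buyers pay.
Supply in terms of Pb becomes xs = -179 + 6(Pb + 15) = -89 + 6Pb. Setting this equal to demand: 522 - 0.8Pb = -89 + 6Pb, so Pb = 3055/34.
Sellers receive Ps = 3055/34 + 15 = 3565/34; x' = 522 − 0.8·(3055/34) = 7652/17.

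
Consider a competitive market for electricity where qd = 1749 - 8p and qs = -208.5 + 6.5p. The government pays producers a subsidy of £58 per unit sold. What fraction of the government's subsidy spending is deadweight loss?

DWL / government spending = 104/877

Pre-subsidy: 1749 - 8p = -208.5 + 6.5p gives p* = 135, q* = 669.
With the subsidy, sellers receive ps = pb + 58 for each unit, where pb is the price buyers pay.
Supply in terms of pb becomes qs = -208.5 + 6.5(pb + 58) = 168.5 + 6.5pb. Setting this equal to demand: 1749 - 8pb = 168.5 + 6.5pb, so pb = 109.
Sellers receive ps = 109 + 58 = 167; q' = 1749 − 8·109 = 877.
ΔCS = ½(669 + 877)(135 − 109) = 20098; ΔPS = ½(669 + 877)(167 − 135) = 24736.
Government spending = 58 × 877 = 50866.
DWL = ½ × 58 × (877 − 669) = 6032; fraction = 6032 / 50866 = 104/877.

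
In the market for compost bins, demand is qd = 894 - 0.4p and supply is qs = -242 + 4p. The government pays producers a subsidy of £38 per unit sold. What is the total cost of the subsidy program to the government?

Pre-subsidy: 894 - 0.4p = -242 + 4p gives p* = 2840/11, q* = 8698/11.
With the subsidy, sellers receive ps = pb + 38 for each unit, where pb is the price buyers pay.
Supply in terms of pb becomes qs = -242 + 4(pb + 38) = -90 + 4pb. Setting this equal to demand: 894 - 0.4pb = -90 + 4pb, so pb = 2460/11.
Sellers receive ps = 2460/11 + 38 = 2878/11; q' = 894 − 0.4·(2460/11) = 8850/11.
Government outlay = subsidy × quantity = 38 × 8850/11 = 336300/11.

Government cost = 336300/11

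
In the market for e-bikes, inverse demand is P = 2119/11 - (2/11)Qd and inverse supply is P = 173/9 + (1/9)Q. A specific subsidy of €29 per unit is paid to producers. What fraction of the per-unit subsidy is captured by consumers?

Consumer share = 18/29

Pre-subsidy: 2119/11 - (2/11)Q = 173/9 + (1/9)Q gives Q* = 592 and P* = 85.
With the subsidy, sellers receive Ps = Pb + 29 for each unit, where Pb is the price buyers pay.
On the curves, Pb = 2119/11 - (2/11)Q and Ps = 173/9 + (1/9)Q; the wedge Ps − Pb = 29 gives 173/9 + (1/9)Q − (2119/11 - (2/11)Q) = 29, so Q' = 691.
Then Pb = 2119/11 − (2/11)·691 = 67 and Ps = 173/9 + (1/9)·691 = 96.
Buyers' price falls by P* − Pb = 85 − 67 = 18; sellers' price rises by Ps − P* = 96 − 85 = 11.
So consumers capture 18/29 = 18/29 of each unit of subsidy.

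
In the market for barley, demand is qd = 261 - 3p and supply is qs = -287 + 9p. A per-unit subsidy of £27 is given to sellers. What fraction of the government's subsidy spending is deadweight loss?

Pre-subsidy: 261 - 3p = -287 + 9p gives p* = 137/3, q* = 124.
With the subsidy, sellers receive ps = pb + 27 for each unit, where pb is the price buyers pay.
Supply in terms of pb becomes qs = -287 + 9(pb + 27) = -44 + 9pb. Setting this equal to demand: 261 - 3pb = -44 + 9pb, so pb = 305/12.
Sellers receive ps = 305/12 + 27 = 629/12; q' = 261 − 3·(305/12) = 184.75.
ΔCS = ½(124 + 184.75)(137/3 − 305/12) = 3126.09375; ΔPS = ½(124 + 184.75)(629/12 − 137/3) = 1042.03125.
Government spending = 27 × 184.75 = 4988.25.
DWL = ½ × 27 × (184.75 − 124) = 820.125; fraction = 820.125 / 4988.25 = 243/1478.

DWL / government spending = 243/1478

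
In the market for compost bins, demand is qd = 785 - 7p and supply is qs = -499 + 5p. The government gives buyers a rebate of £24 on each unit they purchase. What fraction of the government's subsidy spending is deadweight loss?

DWL / government spending = 35/106

Pre-subsidy: 785 - 7p = -499 + 5p gives p* = 107, q* = 36.
With the rebate, buyers effectively pay pb = ps − 24, where ps is the price sellers receive.
Demand in terms of ps becomes qd = 785 − 7(ps − 24) = 953 - 7ps. Setting this equal to supply: 953 - 7ps = -499 + 5ps, so ps = 121.
Buyers pay pb = 121 − 24 = 97; q' = -499 + 5·121 = 106.
ΔCS = ½(36 + 106)(107 − 97) = 710; ΔPS = ½(36 + 106)(121 − 107) = 994.
Government spending = 24 × 106 = 2544.
DWL = ½ × 24 × (106 − 36) = 840; fraction = 840 / 2544 = 35/106.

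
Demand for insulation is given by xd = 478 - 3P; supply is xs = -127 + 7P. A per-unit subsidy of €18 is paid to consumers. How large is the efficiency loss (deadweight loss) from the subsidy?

Pre-subsidy: 478 - 3P = -127 + 7P gives P* = 60.5, x* = 296.5.
With the rebate, buyers effectively pay Pb = Ps − 18, where Ps is the price sellers receive.
Demand in terms of Ps becomes xd = 478 − 3(Ps − 18) = 532 - 3Ps. Setting this equal to supply: 532 - 3Ps = -127 + 7Ps, so Ps = 65.9.
Buyers pay Pb = 65.9 − 18 = 47.9; x' = -127 + 7·65.9 = 334.3.
The subsidy expands output by 334.3 − 296.5 = 37.8 past the efficient level; on those units the gap between marginal cost and willingness to pay runs from 0 up to 18.
DWL = ½ × 18 × 37.8 = 340.2.

Deadweight loss = €340.2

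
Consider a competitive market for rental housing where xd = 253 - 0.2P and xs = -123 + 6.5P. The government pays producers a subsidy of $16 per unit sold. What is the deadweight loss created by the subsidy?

Pre-subsidy: 253 - 0.2P = -123 + 6.5P gives P* = 3760/67, x* = 16199/67.
With the subsidy, sellers receive Ps = Pb + 16 for each unit, where Pb is the price buyers pay.
Supply in terms of Pb becomes xs = -123 + 6.5(Pb + 16) = -19 + 6.5Pb. Setting this equal to demand: 253 - 0.2Pb = -19 + 6.5Pb, so Pb = 2720/67.
Sellers receive Ps = 2720/67 + 16 = 3792/67; x' = 253 − 0.2·(2720/67) = 16407/67.
The subsidy expands output by 16407/67 − 16199/67 = 208/67 past the efficient level; on those units the gap between marginal cost and willingness to pay runs from 0 up to 16.
DWL = ½ × 16 × 208/67 = 1664/67.

Deadweight loss = 1664/67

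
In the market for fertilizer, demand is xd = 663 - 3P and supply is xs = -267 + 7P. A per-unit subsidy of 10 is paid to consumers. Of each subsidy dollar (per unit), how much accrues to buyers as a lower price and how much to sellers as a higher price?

Buyers gain 7 per unit; sellers gain 3 per unit

Pre-subsidy: 663 - 3P = -267 + 7P gives P* = 93, x* = 384.
With the rebate, buyers effectively pay Pb = Ps − 10, where Ps is the price sellers receive.
Demand in terms of Ps becomes xd = 663 − 3(Ps − 10) = 693 - 3Ps. Setting this equal to supply: 693 - 3Ps = -267 + 7Ps, so Ps = 96.
Buyers pay Pb = 96 − 10 = 86; x' = -267 + 7·96 = 405.
Buyers' price falls by P* − Pb = 93 − 86 = 7; sellers' price rises by Ps − P* = 96 − 93 = 3.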